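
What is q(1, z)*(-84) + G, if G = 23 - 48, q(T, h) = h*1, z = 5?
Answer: -445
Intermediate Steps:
q(T, h) = h
G = -25
q(1, z)*(-84) + G = 5*(-84) - 25 = -420 - 25 = -445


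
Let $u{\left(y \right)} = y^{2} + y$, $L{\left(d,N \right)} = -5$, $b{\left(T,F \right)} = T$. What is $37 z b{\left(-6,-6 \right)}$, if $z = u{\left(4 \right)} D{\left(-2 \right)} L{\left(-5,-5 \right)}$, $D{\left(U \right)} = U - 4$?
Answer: $-133200$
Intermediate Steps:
$u{\left(y \right)} = y + y^{2}$
$D{\left(U \right)} = -4 + U$
$z = 600$ ($z = 4 \left(1 + 4\right) \left(-4 - 2\right) \left(-5\right) = 4 \cdot 5 \left(-6\right) \left(-5\right) = 20 \left(-6\right) \left(-5\right) = \left(-120\right) \left(-5\right) = 600$)
$37 z b{\left(-6,-6 \right)} = 37 \cdot 600 \left(-6\right) = 22200 \left(-6\right) = -133200$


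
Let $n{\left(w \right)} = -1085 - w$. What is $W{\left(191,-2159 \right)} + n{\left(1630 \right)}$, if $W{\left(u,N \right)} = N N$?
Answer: $4658566$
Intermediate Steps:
$W{\left(u,N \right)} = N^{2}$
$W{\left(191,-2159 \right)} + n{\left(1630 \right)} = \left(-2159\right)^{2} - 2715 = 4661281 - 2715 = 4658566$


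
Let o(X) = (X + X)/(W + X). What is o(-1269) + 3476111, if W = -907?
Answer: 3782010037/1088 ≈ 3.4761e+6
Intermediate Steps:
o(X) = 2*X/(-907 + X) (o(X) = (X + X)/(-907 + X) = (2*X)/(-907 + X) = 2*X/(-907 + X))
o(-1269) + 3476111 = 2*(-1269)/(-907 - 1269) + 3476111 = 2*(-1269)/(-2176) + 3476111 = 2*(-1269)*(-1/2176) + 3476111 = 1269/1088 + 3476111 = 3782010037/1088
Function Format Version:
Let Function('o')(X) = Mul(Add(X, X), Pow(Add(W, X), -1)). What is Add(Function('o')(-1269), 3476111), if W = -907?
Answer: Rational(3782010037, 1088) ≈ 3.4761e+6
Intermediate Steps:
Function('o')(X) = Mul(2, X, Pow(Add(-907, X), -1)) (Function('o')(X) = Mul(Add(X, X), Pow(Add(-907, X), -1)) = Mul(Mul(2, X), Pow(Add(-907, X), -1)) = Mul(2, X, Pow(Add(-907, X), -1)))
Add(Function('o')(-1269), 3476111) = Add(Mul(2, -1269, Pow(Add(-907, -1269), -1)), 3476111) = Add(Mul(2, -1269, Pow(-2176, -1)), 3476111) = Add(Mul(2, -1269, Rational(-1, 2176)), 3476111) = Add(Rational(1269, 1088), 3476111) = Rational(3782010037, 1088)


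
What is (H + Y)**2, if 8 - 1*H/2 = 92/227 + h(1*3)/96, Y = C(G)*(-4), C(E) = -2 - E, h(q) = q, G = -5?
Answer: 128981449/13191424 ≈ 9.7777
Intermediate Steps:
Y = -12 (Y = (-2 - 1*(-5))*(-4) = (-2 + 5)*(-4) = 3*(-4) = -12)
H = 54941/3632 (H = 16 - 2*(92/227 + (1*3)/96) = 16 - 2*(92*(1/227) + 3*(1/96)) = 16 - 2*(92/227 + 1/32) = 16 - 2*3171/7264 = 16 - 3171/3632 = 54941/3632 ≈ 15.127)
(H + Y)**2 = (54941/3632 - 12)**2 = (11357/3632)**2 = 128981449/13191424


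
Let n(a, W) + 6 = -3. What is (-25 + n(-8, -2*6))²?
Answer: 1156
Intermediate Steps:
n(a, W) = -9 (n(a, W) = -6 - 3 = -9)
(-25 + n(-8, -2*6))² = (-25 - 9)² = (-34)² = 1156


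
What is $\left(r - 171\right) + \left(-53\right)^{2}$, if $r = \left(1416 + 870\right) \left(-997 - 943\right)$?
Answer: $-4432202$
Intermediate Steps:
$r = -4434840$ ($r = 2286 \left(-1940\right) = -4434840$)
$\left(r - 171\right) + \left(-53\right)^{2} = \left(-4434840 - 171\right) + \left(-53\right)^{2} = -4435011 + 2809 = -4432202$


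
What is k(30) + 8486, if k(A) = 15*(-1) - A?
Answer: 8441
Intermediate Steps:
k(A) = -15 - A
k(30) + 8486 = (-15 - 1*30) + 8486 = (-15 - 30) + 8486 = -45 + 8486 = 8441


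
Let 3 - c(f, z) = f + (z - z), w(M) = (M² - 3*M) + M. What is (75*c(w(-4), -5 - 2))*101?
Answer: -159075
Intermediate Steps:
w(M) = M² - 2*M
c(f, z) = 3 - f (c(f, z) = 3 - (f + (z - z)) = 3 - (f + 0) = 3 - f)
(75*c(w(-4), -5 - 2))*101 = (75*(3 - (-4)*(-2 - 4)))*101 = (75*(3 - (-4)*(-6)))*101 = (75*(3 - 1*24))*101 = (75*(3 - 24))*101 = (75*(-21))*101 = -1575*101 = -159075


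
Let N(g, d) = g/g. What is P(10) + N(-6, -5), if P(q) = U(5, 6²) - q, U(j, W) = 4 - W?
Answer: -41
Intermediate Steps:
N(g, d) = 1
P(q) = -32 - q (P(q) = (4 - 1*6²) - q = (4 - 1*36) - q = (4 - 36) - q = -32 - q)
P(10) + N(-6, -5) = (-32 - 1*10) + 1 = (-32 - 10) + 1 = -42 + 1 = -41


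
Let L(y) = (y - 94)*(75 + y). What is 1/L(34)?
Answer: -1/6540 ≈ -0.00015291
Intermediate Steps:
L(y) = (-94 + y)*(75 + y)
1/L(34) = 1/(-7050 + 34² - 19*34) = 1/(-7050 + 1156 - 646) = 1/(-6540) = -1/6540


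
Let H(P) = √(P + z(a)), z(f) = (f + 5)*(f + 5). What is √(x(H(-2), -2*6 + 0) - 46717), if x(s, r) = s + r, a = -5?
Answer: √(-46729 + I*√2) ≈ 0.003 + 216.17*I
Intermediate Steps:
z(f) = (5 + f)² (z(f) = (5 + f)*(5 + f) = (5 + f)²)
H(P) = √P (H(P) = √(P + (5 - 5)²) = √(P + 0²) = √(P + 0) = √P)
x(s, r) = r + s
√(x(H(-2), -2*6 + 0) - 46717) = √(((-2*6 + 0) + √(-2)) - 46717) = √(((-12 + 0) + I*√2) - 46717) = √((-12 + I*√2) - 46717) = √(-46729 + I*√2)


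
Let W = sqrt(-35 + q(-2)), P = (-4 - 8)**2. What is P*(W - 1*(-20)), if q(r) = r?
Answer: 2880 + 144*I*sqrt(37) ≈ 2880.0 + 875.92*I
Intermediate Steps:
P = 144 (P = (-12)**2 = 144)
W = I*sqrt(37) (W = sqrt(-35 - 2) = sqrt(-37) = I*sqrt(37) ≈ 6.0828*I)
P*(W - 1*(-20)) = 144*(I*sqrt(37) - 1*(-20)) = 144*(I*sqrt(37) + 20) = 144*(20 + I*sqrt(37)) = 2880 + 144*I*sqrt(37)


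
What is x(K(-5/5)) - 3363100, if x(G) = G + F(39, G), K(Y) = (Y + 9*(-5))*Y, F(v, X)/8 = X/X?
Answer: -3363046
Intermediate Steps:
F(v, X) = 8 (F(v, X) = 8*(X/X) = 8*1 = 8)
K(Y) = Y*(-45 + Y) (K(Y) = (Y - 45)*Y = (-45 + Y)*Y = Y*(-45 + Y))
x(G) = 8 + G (x(G) = G + 8 = 8 + G)
x(K(-5/5)) - 3363100 = (8 + (-5/5)*(-45 - 5/5)) - 3363100 = (8 + (-5*⅕)*(-45 - 5*⅕)) - 3363100 = (8 - (-45 - 1)) - 3363100 = (8 - 1*(-46)) - 3363100 = (8 + 46) - 3363100 = 54 - 3363100 = -3363046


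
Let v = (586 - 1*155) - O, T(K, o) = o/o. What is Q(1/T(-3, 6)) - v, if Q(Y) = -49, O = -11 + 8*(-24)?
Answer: -683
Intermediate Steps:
T(K, o) = 1
O = -203 (O = -11 - 192 = -203)
v = 634 (v = (586 - 1*155) - 1*(-203) = (586 - 155) + 203 = 431 + 203 = 634)
Q(1/T(-3, 6)) - v = -49 - 1*634 = -49 - 634 = -683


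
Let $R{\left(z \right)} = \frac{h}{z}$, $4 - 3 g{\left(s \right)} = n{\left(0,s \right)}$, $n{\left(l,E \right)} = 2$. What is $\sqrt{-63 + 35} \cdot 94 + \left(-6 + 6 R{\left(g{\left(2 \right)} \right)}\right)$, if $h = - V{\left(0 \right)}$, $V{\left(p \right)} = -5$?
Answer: $39 + 188 i \sqrt{7} \approx 39.0 + 497.4 i$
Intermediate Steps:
$h = 5$ ($h = \left(-1\right) \left(-5\right) = 5$)
$g{\left(s \right)} = \frac{2}{3}$ ($g{\left(s \right)} = \frac{4}{3} - \frac{2}{3} = \frac{2}{3}$)
$R{\left(z \right)} = \frac{5}{z}$
$\sqrt{-63 + 35} \cdot 94 + \left(-6 + 6 R{\left(g{\left(2 \right)} \right)}\right) = \sqrt{-63 + 35} \cdot 94 - \left(6 - 6 \frac{5}{\frac{2}{3}}\right) = \sqrt{-28} \cdot 94 - \left(6 - 6 \cdot 5 \cdot \frac{3}{2}\right) = 2 i \sqrt{7} \cdot 94 + \left(-6 + 6 \cdot \frac{15}{2}\right) = 188 i \sqrt{7} + \left(-6 + 45\right) = 188 i \sqrt{7} + 39 = 39 + 188 i \sqrt{7}$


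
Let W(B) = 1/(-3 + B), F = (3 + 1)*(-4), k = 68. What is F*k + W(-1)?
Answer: -4353/4 ≈ -1088.3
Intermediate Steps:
F = -16 (F = 4*(-4) = -16)
F*k + W(-1) = -16*68 + 1/(-3 - 1) = -1088 + 1/(-4) = -1088 - ¼ = -4353/4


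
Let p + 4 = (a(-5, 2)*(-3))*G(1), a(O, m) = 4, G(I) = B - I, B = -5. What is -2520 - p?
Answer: -2588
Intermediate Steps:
G(I) = -5 - I
p = 68 (p = -4 + (4*(-3))*(-5 - 1*1) = -4 - 12*(-5 - 1) = -4 - 12*(-6) = -4 + 72 = 68)
-2520 - p = -2520 - 1*68 = -2520 - 68 = -2588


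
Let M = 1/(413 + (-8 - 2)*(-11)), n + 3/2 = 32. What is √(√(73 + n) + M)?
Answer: √(2092 + 1641174*√46)/1046 ≈ 3.1899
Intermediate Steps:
n = 61/2 (n = -3/2 + 32 = 61/2 ≈ 30.500)
M = 1/523 (M = 1/(413 - 10*(-11)) = 1/(413 + 110) = 1/523 ≈ 0.0019120)
√(√(73 + n) + M) = √(√(73 + 61/2) + 1/523) = √(√(207/2) + 1/523) = √(3*√46/2 + 1/523) = √(1/523 + 3*√46/2)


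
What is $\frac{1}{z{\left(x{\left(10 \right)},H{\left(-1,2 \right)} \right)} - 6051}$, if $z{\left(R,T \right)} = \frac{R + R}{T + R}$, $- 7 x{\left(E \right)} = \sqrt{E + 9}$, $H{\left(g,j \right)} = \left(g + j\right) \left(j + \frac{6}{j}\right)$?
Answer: $- \frac{3648772}{22078834303} + \frac{35 \sqrt{19}}{22078834303} \approx -0.00016525$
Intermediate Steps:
$x{\left(E \right)} = - \frac{\sqrt{9 + E}}{7}$ ($x{\left(E \right)} = - \frac{\sqrt{E + 9}}{7} = - \frac{\sqrt{9 + E}}{7}$)
$z{\left(R,T \right)} = \frac{2 R}{R + T}$
$\frac{1}{z{\left(x{\left(10 \right)},H{\left(-1,2 \right)} \right)} - 6051} = \frac{1}{\frac{2 \left(- \frac{\sqrt{9 + 10}}{7}\right)}{- \frac{\sqrt{9 + 10}}{7} + \left(6 + 2^{2} - 2 + 6 \left(-1\right) \frac{1}{2}\right)} - 6051} = \frac{1}{\frac{2 \left(- \frac{\sqrt{19}}{7}\right)}{- \frac{\sqrt{19}}{7} + \left(6 + 4 - 2 + 6 \left(-1\right) \frac{1}{2}\right)} - 6051} = \frac{1}{\frac{2 \left(- \frac{\sqrt{19}}{7}\right)}{- \frac{\sqrt{19}}{7} + \left(6 + 4 - 2 - 3\right)} - 6051} = \frac{1}{\frac{2 \left(- \frac{\sqrt{19}}{7}\right)}{- \frac{\sqrt{19}}{7} + 5} - 6051} = \frac{1}{\frac{2 \left(- \frac{\sqrt{19}}{7}\right)}{5 - \frac{\sqrt{19}}{7}} - 6051} = \frac{1}{- \frac{2 \sqrt{19}}{7 \left(5 - \frac{\sqrt{19}}{7}\right)} - 6051} = \frac{1}{-6051 - \frac{2 \sqrt{19}}{7 \left(5 - \frac{\sqrt{19}}{7}\right)}}$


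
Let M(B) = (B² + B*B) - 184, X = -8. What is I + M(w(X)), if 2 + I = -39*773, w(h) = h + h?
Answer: -29821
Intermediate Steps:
w(h) = 2*h
M(B) = -184 + 2*B² (M(B) = (B² + B²) - 184 = 2*B² - 184 = -184 + 2*B²)
I = -30149 (I = -2 - 39*773 = -2 - 30147 = -30149)
I + M(w(X)) = -30149 + (-184 + 2*(2*(-8))²) = -30149 + (-184 + 2*(-16)²) = -30149 + (-184 + 2*256) = -30149 + (-184 + 512) = -30149 + 328 = -29821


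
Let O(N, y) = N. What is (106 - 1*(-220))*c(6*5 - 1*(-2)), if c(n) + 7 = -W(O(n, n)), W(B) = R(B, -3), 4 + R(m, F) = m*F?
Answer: 30318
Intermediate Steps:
R(m, F) = -4 + F*m (R(m, F) = -4 + m*F = -4 + F*m)
W(B) = -4 - 3*B
c(n) = -3 + 3*n (c(n) = -7 - (-4 - 3*n) = -7 + (4 + 3*n) = -3 + 3*n)
(106 - 1*(-220))*c(6*5 - 1*(-2)) = (106 - 1*(-220))*(-3 + 3*(6*5 - 1*(-2))) = (106 + 220)*(-3 + 3*(30 + 2)) = 326*(-3 + 3*32) = 326*(-3 + 96) = 326*93 = 30318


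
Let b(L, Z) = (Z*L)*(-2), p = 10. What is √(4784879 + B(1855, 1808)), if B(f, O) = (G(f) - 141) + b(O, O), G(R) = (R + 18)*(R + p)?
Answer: √1740155 ≈ 1319.1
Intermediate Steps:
b(L, Z) = -2*L*Z (b(L, Z) = (L*Z)*(-2) = -2*L*Z)
G(R) = (10 + R)*(18 + R) (G(R) = (R + 18)*(R + 10) = (18 + R)*(10 + R) = (10 + R)*(18 + R))
B(f, O) = 39 + f² - 2*O² + 28*f (B(f, O) = ((180 + f² + 28*f) - 141) - 2*O*O = (39 + f² + 28*f) - 2*O² = 39 + f² - 2*O² + 28*f)
√(4784879 + B(1855, 1808)) = √(4784879 + (39 + 1855² - 2*1808² + 28*1855)) = √(4784879 + (39 + 3441025 - 2*3268864 + 51940)) = √(4784879 + (39 + 3441025 - 6537728 + 51940)) = √(4784879 - 3044724) = √1740155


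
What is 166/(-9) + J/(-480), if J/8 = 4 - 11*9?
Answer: -607/36 ≈ -16.861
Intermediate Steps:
J = -760 (J = 8*(4 - 11*9) = 8*(4 - 99) = 8*(-95) = -760)
166/(-9) + J/(-480) = 166/(-9) - 760/(-480) = 166*(-1/9) - 760*(-1/480) = -166/9 + 19/12 = -607/36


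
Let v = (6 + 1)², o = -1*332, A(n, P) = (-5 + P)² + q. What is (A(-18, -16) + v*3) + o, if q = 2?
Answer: 258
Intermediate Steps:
A(n, P) = 2 + (-5 + P)² (A(n, P) = (-5 + P)² + 2 = 2 + (-5 + P)²)
o = -332
v = 49 (v = 7² = 49)
(A(-18, -16) + v*3) + o = ((2 + (-5 - 16)²) + 49*3) - 332 = ((2 + (-21)²) + 147) - 332 = ((2 + 441) + 147) - 332 = (443 + 147) - 332 = 590 - 332 = 258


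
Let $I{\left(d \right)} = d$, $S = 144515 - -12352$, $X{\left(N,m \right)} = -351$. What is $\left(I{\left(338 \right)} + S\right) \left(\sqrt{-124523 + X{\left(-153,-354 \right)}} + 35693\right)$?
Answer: $5611118065 + 157205 i \sqrt{124874} \approx 5.6111 \cdot 10^{9} + 5.5552 \cdot 10^{7} i$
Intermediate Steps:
$S = 156867$ ($S = 144515 + 12352 = 156867$)
$\left(I{\left(338 \right)} + S\right) \left(\sqrt{-124523 + X{\left(-153,-354 \right)}} + 35693\right) = \left(338 + 156867\right) \left(\sqrt{-124523 - 351} + 35693\right) = 157205 \left(\sqrt{-124874} + 35693\right) = 157205 \left(i \sqrt{124874} + 35693\right) = 157205 \left(35693 + i \sqrt{124874}\right) = 5611118065 + 157205 i \sqrt{124874}$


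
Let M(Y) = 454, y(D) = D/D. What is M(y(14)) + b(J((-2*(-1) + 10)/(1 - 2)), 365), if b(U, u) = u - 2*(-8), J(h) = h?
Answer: 835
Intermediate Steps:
y(D) = 1
b(U, u) = 16 + u (b(U, u) = u + 16 = 16 + u)
M(y(14)) + b(J((-2*(-1) + 10)/(1 - 2)), 365) = 454 + (16 + 365) = 454 + 381 = 835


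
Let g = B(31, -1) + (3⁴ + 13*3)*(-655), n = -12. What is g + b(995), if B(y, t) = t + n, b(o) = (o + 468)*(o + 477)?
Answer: 2074923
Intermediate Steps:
b(o) = (468 + o)*(477 + o)
B(y, t) = -12 + t (B(y, t) = t - 12 = -12 + t)
g = -78613 (g = (-12 - 1) + (3⁴ + 13*3)*(-655) = -13 + (81 + 39)*(-655) = -13 + 120*(-655) = -13 - 78600 = -78613)
g + b(995) = -78613 + (223236 + 995² + 945*995) = -78613 + (223236 + 990025 + 940275) = -78613 + 2153536 = 2074923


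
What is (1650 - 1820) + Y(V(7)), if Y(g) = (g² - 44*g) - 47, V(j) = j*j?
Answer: 28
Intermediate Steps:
V(j) = j²
Y(g) = -47 + g² - 44*g
(1650 - 1820) + Y(V(7)) = (1650 - 1820) + (-47 + (7²)² - 44*7²) = -170 + (-47 + 49² - 44*49) = -170 + (-47 + 2401 - 2156) = -170 + 198 = 28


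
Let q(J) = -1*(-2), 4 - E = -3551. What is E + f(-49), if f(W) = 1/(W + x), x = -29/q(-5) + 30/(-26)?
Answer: 5975929/1681 ≈ 3555.0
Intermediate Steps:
E = 3555 (E = 4 - 1*(-3551) = 4 + 3551 = 3555)
q(J) = 2
x = -407/26 (x = -29/2 + 30/(-26) = -29*1/2 + 30*(-1/26) = -29/2 - 15/13 = -407/26 ≈ -15.654)
f(W) = 1/(-407/26 + W) (f(W) = 1/(W - 407/26) = 1/(-407/26 + W))
E + f(-49) = 3555 + 26/(-407 + 26*(-49)) = 3555 + 26/(-407 - 1274) = 3555 + 26/(-1681) = 3555 + 26*(-1/1681) = 3555 - 26/1681 = 5975929/1681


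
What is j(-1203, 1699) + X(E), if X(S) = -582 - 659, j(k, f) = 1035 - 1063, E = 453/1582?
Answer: -1269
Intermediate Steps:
E = 453/1582 (E = 453*(1/1582) = 453/1582 ≈ 0.28635)
j(k, f) = -28
X(S) = -1241
j(-1203, 1699) + X(E) = -28 - 1241 = -1269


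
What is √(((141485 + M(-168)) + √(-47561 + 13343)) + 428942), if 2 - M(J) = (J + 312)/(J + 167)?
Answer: √(570573 + 3*I*√3802) ≈ 755.36 + 0.12*I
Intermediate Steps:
M(J) = 2 - (312 + J)/(167 + J) (M(J) = 2 - (J + 312)/(J + 167) = 2 - (312 + J)/(167 + J))
√(((141485 + M(-168)) + √(-47561 + 13343)) + 428942) = √(((141485 + (22 - 168)/(167 - 168)) + √(-47561 + 13343)) + 428942) = √(((141485 - 146/(-1)) + √(-34218)) + 428942) = √(((141485 - 1*(-146)) + 3*I*√3802) + 428942) = √(((141485 + 146) + 3*I*√3802) + 428942) = √((141631 + 3*I*√3802) + 428942) = √(570573 + 3*I*√3802)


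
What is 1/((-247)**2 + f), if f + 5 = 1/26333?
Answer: 26333/1606418333 ≈ 1.6392e-5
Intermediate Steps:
f = -131664/26333 (f = -5 + 1/26333 = -131664/26333 ≈ -5.0000)
1/((-247)**2 + f) = 1/((-247)**2 - 131664/26333) = 1/(61009 - 131664/26333) = 1/(1606418333/26333) = 26333/1606418333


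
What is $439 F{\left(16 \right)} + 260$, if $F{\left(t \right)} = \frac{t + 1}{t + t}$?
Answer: $\frac{15783}{32} \approx 493.22$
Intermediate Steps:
$F{\left(t \right)} = \frac{1 + t}{2 t}$
$439 F{\left(16 \right)} + 260 = 439 \frac{1 + 16}{2 \cdot 16} + 260 = 439 \cdot \frac{1}{2} \cdot \frac{1}{16} \cdot 17 + 260 = 439 \cdot \frac{17}{32} + 260 = \frac{7463}{32} + 260 = \frac{15783}{32}$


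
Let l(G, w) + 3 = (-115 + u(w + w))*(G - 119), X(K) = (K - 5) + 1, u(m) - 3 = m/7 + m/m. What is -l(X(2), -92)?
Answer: -116260/7 ≈ -16609.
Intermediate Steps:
u(m) = 4 + m/7 (u(m) = 3 + (m/7 + m/m) = 3 + (m*(⅐) + 1) = 3 + (m/7 + 1) = 3 + (1 + m/7) = 4 + m/7)
X(K) = -4 + K (X(K) = (-5 + K) + 1 = -4 + K)
l(G, w) = -3 + (-119 + G)*(-111 + 2*w/7) (l(G, w) = -3 + (-115 + (4 + (w + w)/7))*(G - 119) = -3 + (-115 + (4 + (2*w)/7))*(-119 + G) = -3 + (-115 + (4 + 2*w/7))*(-119 + G) = -3 + (-111 + 2*w/7)*(-119 + G) = -3 + (-119 + G)*(-111 + 2*w/7))
-l(X(2), -92) = -(13206 - 111*(-4 + 2) - 34*(-92) + (2/7)*(-4 + 2)*(-92)) = -(13206 - 111*(-2) + 3128 + (2/7)*(-2)*(-92)) = -(13206 + 222 + 3128 + 368/7) = -1*116260/7 = -116260/7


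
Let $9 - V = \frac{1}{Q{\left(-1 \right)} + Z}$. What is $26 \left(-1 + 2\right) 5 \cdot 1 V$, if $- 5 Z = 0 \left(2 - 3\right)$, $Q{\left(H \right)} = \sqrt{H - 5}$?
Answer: $1170 + \frac{65 i \sqrt{6}}{3} \approx 1170.0 + 53.072 i$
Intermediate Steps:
$Q{\left(H \right)} = \sqrt{-5 + H}$
$Z = 0$ ($Z = - \frac{0 \left(2 - 3\right)}{5} = - \frac{0 \left(-1\right)}{5} = \left(- \frac{1}{5}\right) 0 = 0$)
$V = 9 + \frac{i \sqrt{6}}{6}$ ($V = 9 - \frac{1}{\sqrt{-5 - 1} + 0} = 9 - \frac{1}{\sqrt{-6} + 0} = 9 - \frac{1}{i \sqrt{6} + 0} = 9 - \frac{1}{i \sqrt{6}} = 9 - - \frac{i \sqrt{6}}{6} = 9 + \frac{i \sqrt{6}}{6} \approx 9.0 + 0.40825 i$)
$26 \left(-1 + 2\right) 5 \cdot 1 V = 26 \left(-1 + 2\right) 5 \cdot 1 \left(9 + \frac{i \sqrt{6}}{6}\right) = 26 \cdot 1 \cdot 5 \left(9 + \frac{i \sqrt{6}}{6}\right) = 26 \cdot 5 \left(9 + \frac{i \sqrt{6}}{6}\right) = 130 \left(9 + \frac{i \sqrt{6}}{6}\right) = 1170 + \frac{65 i \sqrt{6}}{3}$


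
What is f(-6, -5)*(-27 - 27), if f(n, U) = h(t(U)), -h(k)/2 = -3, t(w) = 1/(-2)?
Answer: -324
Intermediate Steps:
t(w) = -½
h(k) = 6 (h(k) = -2*(-3) = 6)
f(n, U) = 6
f(-6, -5)*(-27 - 27) = 6*(-27 - 27) = 6*(-54) = -324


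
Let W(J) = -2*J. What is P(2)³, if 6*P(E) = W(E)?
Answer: -8/27 ≈ -0.29630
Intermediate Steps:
P(E) = -E/3 (P(E) = (-2*E)/6 = -E/3)
P(2)³ = (-⅓*2)³ = (-⅔)³ = -8/27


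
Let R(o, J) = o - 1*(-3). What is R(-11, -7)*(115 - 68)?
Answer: -376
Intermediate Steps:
R(o, J) = 3 + o (R(o, J) = o + 3 = 3 + o)
R(-11, -7)*(115 - 68) = (3 - 11)*(115 - 68) = -8*47 = -376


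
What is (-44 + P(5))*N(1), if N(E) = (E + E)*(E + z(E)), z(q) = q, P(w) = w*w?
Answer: -76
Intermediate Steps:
P(w) = w²
N(E) = 4*E² (N(E) = (E + E)*(E + E) = (2*E)*(2*E) = 4*E²)
(-44 + P(5))*N(1) = (-44 + 5²)*(4*1²) = (-44 + 25)*(4*1) = -19*4 = -76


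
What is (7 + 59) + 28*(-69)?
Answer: -1866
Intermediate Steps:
(7 + 59) + 28*(-69) = 66 - 1932 = -1866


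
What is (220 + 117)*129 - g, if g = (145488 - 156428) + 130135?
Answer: -75722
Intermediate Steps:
g = 119195 (g = -10940 + 130135 = 119195)
(220 + 117)*129 - g = (220 + 117)*129 - 1*119195 = 337*129 - 119195 = 43473 - 119195 = -75722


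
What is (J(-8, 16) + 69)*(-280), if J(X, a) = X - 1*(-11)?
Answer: -20160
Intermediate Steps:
J(X, a) = 11 + X (J(X, a) = X + 11 = 11 + X)
(J(-8, 16) + 69)*(-280) = ((11 - 8) + 69)*(-280) = (3 + 69)*(-280) = 72*(-280) = -20160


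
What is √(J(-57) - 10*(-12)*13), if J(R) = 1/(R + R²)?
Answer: √3973657758/1596 ≈ 39.497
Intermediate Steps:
√(J(-57) - 10*(-12)*13) = √(1/((-57)*(1 - 57)) - 10*(-12)*13) = √(-1/57/(-56) + 120*13) = √(-1/57*(-1/56) + 1560) = √(1/3192 + 1560) = √(4979521/3192) = √3973657758/1596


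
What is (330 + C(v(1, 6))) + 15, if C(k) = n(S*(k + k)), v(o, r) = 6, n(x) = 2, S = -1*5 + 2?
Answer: 347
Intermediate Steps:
S = -3 (S = -5 + 2 = -3)
C(k) = 2
(330 + C(v(1, 6))) + 15 = (330 + 2) + 15 = 332 + 15 = 347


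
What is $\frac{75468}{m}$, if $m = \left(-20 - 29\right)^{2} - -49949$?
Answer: $\frac{12578}{8725} \approx 1.4416$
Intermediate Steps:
$m = 52350$ ($m = \left(-49\right)^{2} + 49949 = 2401 + 49949 = 52350$)
$\frac{75468}{m} = \frac{75468}{52350} = 75468 \cdot \frac{1}{52350} = \frac{12578}{8725}$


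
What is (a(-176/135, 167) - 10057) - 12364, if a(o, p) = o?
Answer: -3027011/135 ≈ -22422.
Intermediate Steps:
(a(-176/135, 167) - 10057) - 12364 = (-176/135 - 10057) - 12364 = -1357871/135 - 12364 = -3027011/135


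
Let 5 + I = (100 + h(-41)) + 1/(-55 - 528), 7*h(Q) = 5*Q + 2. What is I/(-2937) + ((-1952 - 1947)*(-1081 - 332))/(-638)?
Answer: -857583355373/99311718 ≈ -8635.3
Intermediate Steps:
h(Q) = 2/7 + 5*Q/7 (h(Q) = (5*Q + 2)/7 = (2 + 5*Q)/7 = 2/7 + 5*Q/7)
I = 38477/583 (I = -5 + ((100 + (2/7 + (5/7)*(-41))) + 1/(-55 - 528)) = -5 + ((100 + (2/7 - 205/7)) + 1/(-583)) = -5 + ((100 - 29) - 1/583) = -5 + (71 - 1/583) = -5 + 41392/583 = 38477/583 ≈ 65.998)
I/(-2937) + ((-1952 - 1947)*(-1081 - 332))/(-638) = (38477/583)/(-2937) + ((-1952 - 1947)*(-1081 - 332))/(-638) = (38477/583)*(-1/2937) - 3899*(-1413)*(-1/638) = -38477/1712271 + 5509287*(-1/638) = -38477/1712271 - 5509287/638 = -857583355373/99311718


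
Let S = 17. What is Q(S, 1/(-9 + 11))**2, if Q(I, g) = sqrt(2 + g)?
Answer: 5/2 ≈ 2.5000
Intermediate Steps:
Q(S, 1/(-9 + 11))**2 = (sqrt(2 + 1/(-9 + 11)))**2 = (sqrt(2 + 1/2))**2 = (sqrt(5/2))**2 = (sqrt(10)/2)**2 = 5/2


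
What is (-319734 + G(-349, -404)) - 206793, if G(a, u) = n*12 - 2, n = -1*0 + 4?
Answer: -526481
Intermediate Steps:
n = 4 (n = 0 + 4 = 4)
G(a, u) = 46 (G(a, u) = 4*12 - 2 = 48 - 2 = 46)
(-319734 + G(-349, -404)) - 206793 = (-319734 + 46) - 206793 = -319688 - 206793 = -526481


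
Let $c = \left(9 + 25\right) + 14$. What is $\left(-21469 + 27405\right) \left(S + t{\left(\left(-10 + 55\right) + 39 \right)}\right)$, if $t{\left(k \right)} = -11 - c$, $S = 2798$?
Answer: $16258704$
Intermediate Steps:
$c = 48$ ($c = 34 + 14 = 48$)
$t{\left(k \right)} = -59$ ($t{\left(k \right)} = -11 - 48 = -59$)
$\left(-21469 + 27405\right) \left(S + t{\left(\left(-10 + 55\right) + 39 \right)}\right) = \left(-21469 + 27405\right) \left(2798 - 59\right) = 5936 \cdot 2739 = 16258704$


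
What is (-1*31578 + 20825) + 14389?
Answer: 3636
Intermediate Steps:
(-1*31578 + 20825) + 14389 = (-31578 + 20825) + 14389 = -10753 + 14389 = 3636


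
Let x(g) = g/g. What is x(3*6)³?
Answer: 1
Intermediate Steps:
x(g) = 1
x(3*6)³ = 1³ = 1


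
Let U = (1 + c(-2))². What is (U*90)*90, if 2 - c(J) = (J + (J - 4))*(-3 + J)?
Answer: 11088900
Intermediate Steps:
c(J) = 2 - (-4 + 2*J)*(-3 + J) (c(J) = 2 - (J + (J - 4))*(-3 + J) = 2 - (J + (-4 + J))*(-3 + J) = 2 - (-4 + 2*J)*(-3 + J))
U = 1369 (U = (1 + (-10 - 2*(-2)² + 10*(-2)))² = (1 + (-10 - 2*4 - 20))² = (1 + (-10 - 8 - 20))² = (1 - 38)² = (-37)² = 1369)
(U*90)*90 = (1369*90)*90 = 123210*90 = 11088900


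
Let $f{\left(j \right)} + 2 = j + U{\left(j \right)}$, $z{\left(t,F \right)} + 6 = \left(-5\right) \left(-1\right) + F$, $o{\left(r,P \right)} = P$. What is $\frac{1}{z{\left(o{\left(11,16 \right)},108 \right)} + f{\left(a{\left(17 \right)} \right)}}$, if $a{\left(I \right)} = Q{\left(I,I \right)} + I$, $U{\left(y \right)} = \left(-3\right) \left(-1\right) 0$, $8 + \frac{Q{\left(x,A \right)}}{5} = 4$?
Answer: $\frac{1}{102} \approx 0.0098039$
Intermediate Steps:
$Q{\left(x,A \right)} = -20$ ($Q{\left(x,A \right)} = -40 + 5 \cdot 4 = -40 + 20 = -20$)
$z{\left(t,F \right)} = -1 + F$ ($z{\left(t,F \right)} = -6 + \left(\left(-5\right) \left(-1\right) + F\right) = -6 + \left(5 + F\right) = -1 + F$)
$U{\left(y \right)} = 0$ ($U{\left(y \right)} = 3 \cdot 0 = 0$)
$a{\left(I \right)} = -20 + I$
$f{\left(j \right)} = -2 + j$ ($f{\left(j \right)} = -2 + \left(j + 0\right) = -2 + j$)
$\frac{1}{z{\left(o{\left(11,16 \right)},108 \right)} + f{\left(a{\left(17 \right)} \right)}} = \frac{1}{\left(-1 + 108\right) + \left(-2 + \left(-20 + 17\right)\right)} = \frac{1}{107 - 5} = \frac{1}{102}$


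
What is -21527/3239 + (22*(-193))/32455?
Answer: -712411579/105121745 ≈ -6.7770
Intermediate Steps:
-21527/3239 + (22*(-193))/32455 = -21527*1/3239 - 4246*1/32455 = -21527/3239 - 4246/32455 = -712411579/105121745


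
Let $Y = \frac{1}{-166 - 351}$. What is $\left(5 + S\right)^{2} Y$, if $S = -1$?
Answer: $- \frac{16}{517} \approx -0.030948$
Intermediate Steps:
$Y = - \frac{1}{517}$ ($Y = \frac{1}{-517} = - \frac{1}{517} \approx -0.0019342$)
$\left(5 + S\right)^{2} Y = \left(5 - 1\right)^{2} \left(- \frac{1}{517}\right) = 4^{2} \left(- \frac{1}{517}\right) = 16 \left(- \frac{1}{517}\right) = - \frac{16}{517}$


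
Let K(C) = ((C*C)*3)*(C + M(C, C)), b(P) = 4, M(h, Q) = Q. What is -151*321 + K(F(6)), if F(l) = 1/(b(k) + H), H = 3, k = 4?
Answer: -16625547/343 ≈ -48471.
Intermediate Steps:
F(l) = ⅐ (F(l) = 1/(4 + 3) = 1/7 = ⅐)
K(C) = 6*C³ (K(C) = ((C*C)*3)*(C + C) = (C²*3)*(2*C) = (3*C²)*(2*C) = 6*C³)
-151*321 + K(F(6)) = -151*321 + 6*(⅐)³ = -48471 + 6*(1/343) = -48471 + 6/343 = -16625547/343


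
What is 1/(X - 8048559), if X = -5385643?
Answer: -1/13434202 ≈ -7.4437e-8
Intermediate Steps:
1/(X - 8048559) = 1/(-5385643 - 8048559) = 1/(-13434202) = -1/13434202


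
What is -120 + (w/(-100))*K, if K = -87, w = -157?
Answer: -25659/100 ≈ -256.59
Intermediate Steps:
-120 + (w/(-100))*K = -120 - 157/(-100)*(-87) = -120 - 157*(-1/100)*(-87) = -120 + (157/100)*(-87) = -120 - 13659/100 = -25659/100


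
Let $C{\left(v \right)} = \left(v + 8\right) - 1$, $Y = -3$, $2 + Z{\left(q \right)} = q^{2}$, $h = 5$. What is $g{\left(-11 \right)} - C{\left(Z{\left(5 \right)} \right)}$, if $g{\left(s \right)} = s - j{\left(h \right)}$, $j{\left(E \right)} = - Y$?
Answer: $-44$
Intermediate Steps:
$Z{\left(q \right)} = -2 + q^{2}$
$j{\left(E \right)} = 3$ ($j{\left(E \right)} = \left(-1\right) \left(-3\right) = 3$)
$C{\left(v \right)} = 7 + v$ ($C{\left(v \right)} = \left(8 + v\right) - 1 = 7 + v$)
$g{\left(s \right)} = -3 + s$ ($g{\left(s \right)} = s - 3 = -3 + s$)
$g{\left(-11 \right)} - C{\left(Z{\left(5 \right)} \right)} = \left(-3 - 11\right) - \left(7 - \left(2 - 5^{2}\right)\right) = -14 - \left(7 + \left(-2 + 25\right)\right) = -14 - \left(7 + 23\right) = -14 - 30 = -44$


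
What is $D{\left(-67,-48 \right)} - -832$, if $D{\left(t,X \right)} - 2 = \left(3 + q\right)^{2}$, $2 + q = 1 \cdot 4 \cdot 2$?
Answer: $915$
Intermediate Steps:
$q = 6$ ($q = -2 + 1 \cdot 4 \cdot 2 = -2 + 4 \cdot 2 = -2 + 8 = 6$)
$D{\left(t,X \right)} = 83$ ($D{\left(t,X \right)} = 2 + \left(3 + 6\right)^{2} = 2 + 9^{2} = 2 + 81 = 83$)
$D{\left(-67,-48 \right)} - -832 = 83 - -832 = 83 + 832 = 915$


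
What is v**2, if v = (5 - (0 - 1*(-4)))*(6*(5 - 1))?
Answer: 576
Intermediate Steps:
v = 24 (v = (5 - (0 + 4))*(6*4) = (5 - 1*4)*24 = (5 - 4)*24 = 1*24 = 24)
v**2 = 24**2 = 576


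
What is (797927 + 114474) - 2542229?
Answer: -1629828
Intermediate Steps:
(797927 + 114474) - 2542229 = 912401 - 2542229 = -1629828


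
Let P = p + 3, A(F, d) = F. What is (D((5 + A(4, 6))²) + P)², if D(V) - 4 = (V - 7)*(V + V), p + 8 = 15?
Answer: 144048004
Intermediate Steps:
p = 7 (p = -8 + 15 = 7)
P = 10 (P = 7 + 3 = 10)
D(V) = 4 + 2*V*(-7 + V) (D(V) = 4 + (V - 7)*(V + V) = 4 + (-7 + V)*(2*V) = 4 + 2*V*(-7 + V))
(D((5 + A(4, 6))²) + P)² = ((4 - 14*(5 + 4)² + 2*((5 + 4)²)²) + 10)² = ((4 - 14*9² + 2*(9²)²) + 10)² = ((4 - 14*81 + 2*81²) + 10)² = ((4 - 1134 + 2*6561) + 10)² = ((4 - 1134 + 13122) + 10)² = (11992 + 10)² = 12002² = 144048004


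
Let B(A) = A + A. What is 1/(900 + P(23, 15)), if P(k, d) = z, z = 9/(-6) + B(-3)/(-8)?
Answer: 4/3597 ≈ 0.0011120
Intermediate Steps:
B(A) = 2*A
z = -¾ (z = 9/(-6) + (2*(-3))/(-8) = 9*(-⅙) - 6*(-⅛) = -3/2 + ¾ = -¾ ≈ -0.75000)
P(k, d) = -¾
1/(900 + P(23, 15)) = 1/(900 - ¾) = 1/(3597/4) = 4/3597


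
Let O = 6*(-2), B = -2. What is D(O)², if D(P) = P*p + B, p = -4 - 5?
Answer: 11236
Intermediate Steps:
O = -12
p = -9
D(P) = -2 - 9*P (D(P) = P*(-9) - 2 = -9*P - 2 = -2 - 9*P)
D(O)² = (-2 - 9*(-12))² = (-2 + 108)² = 106² = 11236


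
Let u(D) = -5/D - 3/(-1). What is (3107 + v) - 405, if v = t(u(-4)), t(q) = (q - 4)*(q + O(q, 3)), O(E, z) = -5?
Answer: 43229/16 ≈ 2701.8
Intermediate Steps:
u(D) = 3 - 5/D (u(D) = -5/D - 3*(-1) = -5/D + 3 = 3 - 5/D)
t(q) = (-5 + q)*(-4 + q) (t(q) = (q - 4)*(q - 5) = (-4 + q)*(-5 + q) = (-5 + q)*(-4 + q))
v = -3/16 (v = 20 + (3 - 5/(-4))² - 9*(3 - 5/(-4)) = 20 + (3 - 5*(-¼))² - 9*(3 - 5*(-¼)) = 20 + (3 + 5/4)² - 9*(3 + 5/4) = 20 + (17/4)² - 9*17/4 = 20 + 289/16 - 153/4 = -3/16 ≈ -0.18750)
(3107 + v) - 405 = (3107 - 3/16) - 405 = 49709/16 - 405 = 43229/16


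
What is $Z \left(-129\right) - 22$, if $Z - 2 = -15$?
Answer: $1655$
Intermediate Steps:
$Z = -13$ ($Z = 2 - 15 = -13$)
$Z \left(-129\right) - 22 = \left(-13\right) \left(-129\right) - 22 = 1677 - 22 = 1655$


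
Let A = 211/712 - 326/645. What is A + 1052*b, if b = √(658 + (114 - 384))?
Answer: -96017/459240 + 2104*√97 ≈ 20722.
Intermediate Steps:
A = -96017/459240 (A = 211*(1/712) - 326*1/645 = 211/712 - 326/645 = -96017/459240 ≈ -0.20908)
b = 2*√97 (b = √(658 - 270) = √388 = 2*√97 ≈ 19.698)
A + 1052*b = -96017/459240 + 1052*(2*√97) = -96017/459240 + 2104*√97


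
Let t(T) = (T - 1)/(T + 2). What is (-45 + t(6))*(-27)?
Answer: 9585/8 ≈ 1198.1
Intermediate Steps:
t(T) = (-1 + T)/(2 + T)
(-45 + t(6))*(-27) = (-45 + (-1 + 6)/(2 + 6))*(-27) = (-45 + 5/8)*(-27) = -355/8*(-27) = 9585/8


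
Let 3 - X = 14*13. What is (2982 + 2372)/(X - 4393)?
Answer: -2677/2286 ≈ -1.1710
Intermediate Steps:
X = -179 (X = 3 - 14*13 = 3 - 1*182 = 3 - 182 = -179)
(2982 + 2372)/(X - 4393) = (2982 + 2372)/(-179 - 4393) = 5354/(-4572) = 5354*(-1/4572) = -2677/2286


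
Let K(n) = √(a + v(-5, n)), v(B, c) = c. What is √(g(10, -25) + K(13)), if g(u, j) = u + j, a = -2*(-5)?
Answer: √(-15 + √23) ≈ 3.1944*I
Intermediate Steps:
a = 10 (a = -1*(-10) = 10)
g(u, j) = j + u
K(n) = √(10 + n)
√(g(10, -25) + K(13)) = √((-25 + 10) + √(10 + 13)) = √(-15 + √23)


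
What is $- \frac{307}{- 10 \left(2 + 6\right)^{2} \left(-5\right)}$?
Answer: $- \frac{307}{3200} \approx -0.095937$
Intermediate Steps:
$- \frac{307}{- 10 \left(2 + 6\right)^{2} \left(-5\right)} = - \frac{307}{- 10 \cdot 8^{2} \left(-5\right)} = - \frac{307}{\left(-10\right) 64 \left(-5\right)} = - \frac{307}{\left(-640\right) \left(-5\right)} = - \frac{307}{3200}$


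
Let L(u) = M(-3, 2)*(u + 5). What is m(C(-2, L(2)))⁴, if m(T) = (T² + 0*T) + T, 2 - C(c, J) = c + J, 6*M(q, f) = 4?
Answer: 16/6561 ≈ 0.0024387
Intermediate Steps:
M(q, f) = ⅔ (M(q, f) = (⅙)*4 = ⅔)
L(u) = 10/3 + 2*u/3 (L(u) = 2*(u + 5)/3 = 2*(5 + u)/3 = 10/3 + 2*u/3)
C(c, J) = 2 - J - c (C(c, J) = 2 - (c + J) = 2 - (J + c) = 2 + (-J - c) = 2 - J - c)
m(T) = T + T² (m(T) = (T² + 0) + T = T² + T = T + T²)
m(C(-2, L(2)))⁴ = ((2 - (10/3 + (⅔)*2) - 1*(-2))*(1 + (2 - (10/3 + (⅔)*2) - 1*(-2))))⁴ = ((2 - (10/3 + 4/3) + 2)*(1 + (2 - (10/3 + 4/3) + 2)))⁴ = ((2 - 1*14/3 + 2)*(1 + (2 - 1*14/3 + 2)))⁴ = ((2 - 14/3 + 2)*(1 + (2 - 14/3 + 2)))⁴ = (-2*(1 - ⅔)/3)⁴ = (-⅔*⅓)⁴ = (-2/9)⁴ = 16/6561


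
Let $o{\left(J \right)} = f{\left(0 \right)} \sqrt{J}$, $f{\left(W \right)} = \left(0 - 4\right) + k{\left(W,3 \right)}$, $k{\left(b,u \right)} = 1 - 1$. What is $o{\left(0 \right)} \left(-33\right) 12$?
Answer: $0$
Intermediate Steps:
$k{\left(b,u \right)} = 0$ ($k{\left(b,u \right)} = 1 - 1 = 0$)
$f{\left(W \right)} = -4$ ($f{\left(W \right)} = \left(0 - 4\right) + 0 = -4 + 0 = -4$)
$o{\left(J \right)} = - 4 \sqrt{J}$
$o{\left(0 \right)} \left(-33\right) 12 = - 4 \sqrt{0} \left(-33\right) 12 = \left(-4\right) 0 \left(-33\right) 12 = 0 \left(-33\right) 12 = 0 \cdot 12 = 0$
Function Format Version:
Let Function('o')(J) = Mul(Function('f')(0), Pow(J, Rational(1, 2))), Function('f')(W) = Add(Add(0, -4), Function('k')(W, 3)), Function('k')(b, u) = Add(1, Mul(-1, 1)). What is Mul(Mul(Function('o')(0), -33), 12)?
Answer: 0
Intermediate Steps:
Function('k')(b, u) = 0 (Function('k')(b, u) = Add(1, -1) = 0)
Function('f')(W) = -4 (Function('f')(W) = Add(Add(0, -4), 0) = Add(-4, 0) = -4)
Function('o')(J) = Mul(-4, Pow(J, Rational(1, 2)))
Mul(Mul(Function('o')(0), -33), 12) = Mul(Mul(Mul(-4, Pow(0, Rational(1, 2))), -33), 12) = Mul(Mul(Mul(-4, 0), -33), 12) = Mul(Mul(0, -33), 12) = Mul(0, 12) = 0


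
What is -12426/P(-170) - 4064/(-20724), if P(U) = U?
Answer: 32275913/440385 ≈ 73.290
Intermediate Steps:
-12426/P(-170) - 4064/(-20724) = -12426/(-170) - 4064/(-20724) = -12426*(-1/170) - 4064*(-1/20724) = 6213/85 + 1016/5181 = 32275913/440385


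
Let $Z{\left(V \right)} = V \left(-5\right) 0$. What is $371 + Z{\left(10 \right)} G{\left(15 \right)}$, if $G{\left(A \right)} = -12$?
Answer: $371$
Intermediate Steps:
$Z{\left(V \right)} = 0$ ($Z{\left(V \right)} = - 5 V 0 = 0$)
$371 + Z{\left(10 \right)} G{\left(15 \right)} = 371 + 0 \left(-12\right) = 371 + 0 = 371$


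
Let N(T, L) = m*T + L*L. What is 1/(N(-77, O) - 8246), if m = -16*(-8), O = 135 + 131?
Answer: 1/52654 ≈ 1.8992e-5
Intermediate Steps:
O = 266
m = 128
N(T, L) = L² + 128*T (N(T, L) = 128*T + L*L = 128*T + L² = L² + 128*T)
1/(N(-77, O) - 8246) = 1/((266² + 128*(-77)) - 8246) = 1/((70756 - 9856) - 8246) = 1/(60900 - 8246) = 1/52654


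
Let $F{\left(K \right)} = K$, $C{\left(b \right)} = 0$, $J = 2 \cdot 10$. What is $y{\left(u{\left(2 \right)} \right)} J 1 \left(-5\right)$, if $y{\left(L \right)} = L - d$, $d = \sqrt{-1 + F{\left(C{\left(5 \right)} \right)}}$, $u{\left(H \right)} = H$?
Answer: $-200 + 100 i \approx -200.0 + 100.0 i$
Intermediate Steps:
$J = 20$
$d = i$ ($d = \sqrt{-1 + 0} = \sqrt{-1} = i \approx 1.0 i$)
$y{\left(L \right)} = L - i$
$y{\left(u{\left(2 \right)} \right)} J 1 \left(-5\right) = \left(2 - i\right) 20 \cdot 1 \left(-5\right) = \left(40 - 20 i\right) \left(-5\right) = -200 + 100 i$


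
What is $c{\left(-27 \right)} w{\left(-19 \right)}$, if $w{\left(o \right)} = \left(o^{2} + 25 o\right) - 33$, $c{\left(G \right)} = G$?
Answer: $3969$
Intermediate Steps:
$w{\left(o \right)} = -33 + o^{2} + 25 o$
$c{\left(-27 \right)} w{\left(-19 \right)} = - 27 \left(-33 + \left(-19\right)^{2} + 25 \left(-19\right)\right) = - 27 \left(-33 + 361 - 475\right) = \left(-27\right) \left(-147\right) = 3969$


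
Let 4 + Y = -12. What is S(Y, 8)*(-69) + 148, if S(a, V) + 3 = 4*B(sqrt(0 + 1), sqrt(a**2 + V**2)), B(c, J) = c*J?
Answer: 355 - 2208*sqrt(5) ≈ -4582.2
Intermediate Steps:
Y = -16 (Y = -4 - 12 = -16)
B(c, J) = J*c
S(a, V) = -3 + 4*sqrt(V**2 + a**2) (S(a, V) = -3 + 4*(sqrt(a**2 + V**2)*sqrt(0 + 1)) = -3 + 4*(sqrt(V**2 + a**2)*sqrt(1)) = -3 + 4*(sqrt(V**2 + a**2)*1) = -3 + 4*sqrt(V**2 + a**2))
S(Y, 8)*(-69) + 148 = (-3 + 4*sqrt(8**2 + (-16)**2))*(-69) + 148 = (-3 + 4*sqrt(64 + 256))*(-69) + 148 = (-3 + 4*sqrt(320))*(-69) + 148 = (-3 + 4*(8*sqrt(5)))*(-69) + 148 = (-3 + 32*sqrt(5))*(-69) + 148 = (207 - 2208*sqrt(5)) + 148 = 355 - 2208*sqrt(5)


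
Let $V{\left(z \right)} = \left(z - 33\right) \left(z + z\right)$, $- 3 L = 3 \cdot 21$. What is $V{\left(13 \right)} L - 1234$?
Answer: $9686$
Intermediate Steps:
$L = -21$ ($L = - \frac{3 \cdot 21}{3} = \left(- \frac{1}{3}\right) 63 = -21$)
$V{\left(z \right)} = 2 z \left(-33 + z\right)$ ($V{\left(z \right)} = \left(-33 + z\right) 2 z = 2 z \left(-33 + z\right)$)
$V{\left(13 \right)} L - 1234 = 2 \cdot 13 \left(-33 + 13\right) \left(-21\right) - 1234 = 2 \cdot 13 \left(-20\right) \left(-21\right) - 1234 = \left(-520\right) \left(-21\right) - 1234 = 10920 - 1234 = 9686$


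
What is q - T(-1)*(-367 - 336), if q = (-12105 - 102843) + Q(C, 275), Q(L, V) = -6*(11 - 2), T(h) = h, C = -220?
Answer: -115705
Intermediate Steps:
Q(L, V) = -54 (Q(L, V) = -6*9 = -54)
q = -115002 (q = (-12105 - 102843) - 54 = -114948 - 54 = -115002)
q - T(-1)*(-367 - 336) = -115002 - (-1)*(-367 - 336) = -115002 - (-1)*(-703) = -115002 - 1*703 = -115002 - 703 = -115705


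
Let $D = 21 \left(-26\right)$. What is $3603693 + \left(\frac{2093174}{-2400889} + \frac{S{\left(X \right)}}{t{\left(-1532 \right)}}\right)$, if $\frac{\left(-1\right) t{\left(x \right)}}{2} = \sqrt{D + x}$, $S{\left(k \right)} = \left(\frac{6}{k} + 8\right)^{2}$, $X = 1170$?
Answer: $\frac{8652064789903}{2400889} + \frac{2436721 i \sqrt{2078}}{158031900} \approx 3.6037 \cdot 10^{6} + 0.70288 i$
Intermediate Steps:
$D = -546$
$S{\left(k \right)} = \left(8 + \frac{6}{k}\right)^{2}$
$t{\left(x \right)} = - 2 \sqrt{-546 + x}$
$3603693 + \left(\frac{2093174}{-2400889} + \frac{S{\left(X \right)}}{t{\left(-1532 \right)}}\right) = 3603693 + \left(\frac{2093174}{-2400889} + \frac{4 \cdot \frac{1}{1368900} \left(3 + 4 \cdot 1170\right)^{2}}{\left(-2\right) \sqrt{-546 - 1532}}\right) = 3603693 + \left(2093174 \left(- \frac{1}{2400889}\right) + \frac{4 \cdot \frac{1}{1368900} \left(3 + 4680\right)^{2}}{\left(-2\right) \sqrt{-2078}}\right) = 3603693 - \left(\frac{2093174}{2400889} - \frac{4 \cdot \frac{1}{1368900} \cdot 4683^{2}}{\left(-2\right) i \sqrt{2078}}\right) = 3603693 - \left(\frac{2093174}{2400889} - \frac{4 \cdot \frac{1}{1368900} \cdot 21930489}{\left(-2\right) i \sqrt{2078}}\right) = 3603693 - \left(\frac{2093174}{2400889} - \frac{2436721 \frac{i \sqrt{2078}}{4156}}{38025}\right) = 3603693 - \left(\frac{2093174}{2400889} - \frac{2436721 i \sqrt{2078}}{158031900}\right) = \frac{8652064789903}{2400889} + \frac{2436721 i \sqrt{2078}}{158031900}$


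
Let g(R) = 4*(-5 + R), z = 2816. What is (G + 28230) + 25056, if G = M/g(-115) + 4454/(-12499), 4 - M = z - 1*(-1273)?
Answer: 63947868643/1199904 ≈ 53294.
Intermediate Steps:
g(R) = -20 + 4*R
M = -4085 (M = 4 - (2816 - 1*(-1273)) = 4 - (2816 + 1273) = 4 - 1*4089 = 4 - 4089 = -4085)
G = 9784099/1199904 (G = -4085/(-20 + 4*(-115)) + 4454/(-12499) = -4085/(-20 - 460) + 4454*(-1/12499) = -4085/(-480) - 4454/12499 = -4085*(-1/480) - 4454/12499 = 817/96 - 4454/12499 = 9784099/1199904 ≈ 8.1541)
(G + 28230) + 25056 = (9784099/1199904 + 28230) + 25056 = 33883074019/1199904 + 25056 = 63947868643/1199904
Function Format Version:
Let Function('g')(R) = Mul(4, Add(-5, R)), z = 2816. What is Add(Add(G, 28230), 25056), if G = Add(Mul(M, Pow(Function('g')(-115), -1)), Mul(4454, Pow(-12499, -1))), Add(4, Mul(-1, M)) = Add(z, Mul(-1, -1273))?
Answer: Rational(63947868643, 1199904) ≈ 53294.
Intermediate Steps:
Function('g')(R) = Add(-20, Mul(4, R))
M = -4085 (M = Add(4, Mul(-1, Add(2816, Mul(-1, -1273)))) = Add(4, Mul(-1, Add(2816, 1273))) = Add(4, Mul(-1, 4089)) = Add(4, -4089) = -4085)
G = Rational(9784099, 1199904) (G = Add(Mul(-4085, Pow(Add(-20, Mul(4, -115)), -1)), Mul(4454, Pow(-12499, -1))) = Add(Mul(-4085, Pow(Add(-20, -460), -1)), Mul(4454, Rational(-1, 12499))) = Add(Mul(-4085, Pow(-480, -1)), Rational(-4454, 12499)) = Add(Mul(-4085, Rational(-1, 480)), Rational(-4454, 12499)) = Add(Rational(817, 96), Rational(-4454, 12499)) = Rational(9784099, 1199904) ≈ 8.1541)
Add(Add(G, 28230), 25056) = Add(Add(Rational(9784099, 1199904), 28230), 25056) = Add(Rational(33883074019, 1199904), 25056) = Rational(63947868643, 1199904)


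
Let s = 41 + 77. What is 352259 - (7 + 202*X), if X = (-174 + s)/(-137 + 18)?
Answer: 5986668/17 ≈ 3.5216e+5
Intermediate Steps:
s = 118
X = 8/17 (X = (-174 + 118)/(-137 + 18) = -56/(-119) = -56*(-1/119) = 8/17 ≈ 0.47059)
352259 - (7 + 202*X) = 352259 - (7 + 202*(8/17)) = 352259 - (7 + 1616/17) = 352259 - 1*1735/17 = 352259 - 1735/17 = 5986668/17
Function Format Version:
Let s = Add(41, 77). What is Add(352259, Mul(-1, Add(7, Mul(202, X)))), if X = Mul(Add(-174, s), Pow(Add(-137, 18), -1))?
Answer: Rational(5986668, 17) ≈ 3.5216e+5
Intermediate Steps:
s = 118
X = Rational(8, 17) (X = Mul(Add(-174, 118), Pow(Add(-137, 18), -1)) = Mul(-56, Pow(-119, -1)) = Mul(-56, Rational(-1, 119)) = Rational(8, 17) ≈ 0.47059)
Add(352259, Mul(-1, Add(7, Mul(202, X)))) = Add(352259, Mul(-1, Add(7, Mul(202, Rational(8, 17))))) = Add(352259, Mul(-1, Add(7, Rational(1616, 17)))) = Add(352259, Mul(-1, Rational(1735, 17))) = Add(352259, Rational(-1735, 17)) = Rational(5986668, 17)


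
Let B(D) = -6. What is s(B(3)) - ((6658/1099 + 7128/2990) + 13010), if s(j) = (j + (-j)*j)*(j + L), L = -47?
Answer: -17732036466/1643005 ≈ -10792.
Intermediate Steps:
s(j) = (-47 + j)*(j - j**2) (s(j) = (j + (-j)*j)*(j - 47) = (j - j**2)*(-47 + j) = (-47 + j)*(j - j**2))
s(B(3)) - ((6658/1099 + 7128/2990) + 13010) = -6*(-47 - 1*(-6)**2 + 48*(-6)) - ((6658/1099 + 7128/2990) + 13010) = -6*(-47 - 1*36 - 288) - ((6658*(1/1099) + 7128*(1/2990)) + 13010) = -6*(-47 - 36 - 288) - ((6658/1099 + 3564/1495) + 13010) = -6*(-371) - (13870546/1643005 + 13010) = 2226 - 1*21389365596/1643005 = 2226 - 21389365596/1643005 = -17732036466/1643005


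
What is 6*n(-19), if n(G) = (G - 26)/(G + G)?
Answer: 135/19 ≈ 7.1053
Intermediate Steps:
n(G) = (-26 + G)/(2*G) (n(G) = (-26 + G)/((2*G)) = (-26 + G)*(1/(2*G)) = (-26 + G)/(2*G))
6*n(-19) = 6*((1/2)*(-26 - 19)/(-19)) = 6*((1/2)*(-1/19)*(-45)) = 6*(45/38) = 135/19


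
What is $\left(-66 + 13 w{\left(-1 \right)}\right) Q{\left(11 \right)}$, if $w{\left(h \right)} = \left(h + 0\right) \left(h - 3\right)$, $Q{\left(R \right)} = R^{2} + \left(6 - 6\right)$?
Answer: $-1694$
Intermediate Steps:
$Q{\left(R \right)} = R^{2}$ ($Q{\left(R \right)} = R^{2} + \left(6 - 6\right) = R^{2} + 0 = R^{2}$)
$w{\left(h \right)} = h \left(-3 + h\right)$
$\left(-66 + 13 w{\left(-1 \right)}\right) Q{\left(11 \right)} = \left(-66 + 13 \left(- (-3 - 1)\right)\right) 11^{2} = \left(-66 + 13 \left(\left(-1\right) \left(-4\right)\right)\right) 121 = \left(-66 + 13 \cdot 4\right) 121 = \left(-66 + 52\right) 121 = \left(-14\right) 121 = -1694$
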